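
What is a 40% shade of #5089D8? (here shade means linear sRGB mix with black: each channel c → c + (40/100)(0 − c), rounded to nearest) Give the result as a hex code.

#305282

#5089D8 is rgb(80, 137, 216).
Per channel, c → c + 0.4(0 − c):
  R: 80 + 0.4×(0−80) = 80 − 32 = 48 → 48
  G: 137 + 0.4×(0−137) = 137 − 54.8 = 82.2 → 82
  B: 216 + 0.4×(0−216) = 216 − 86.4 = 129.6 → 130
rgb(48, 82, 130) = #305282.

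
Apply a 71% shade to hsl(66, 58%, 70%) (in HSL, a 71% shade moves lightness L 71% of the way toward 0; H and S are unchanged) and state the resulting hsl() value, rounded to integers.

hsl(66, 58%, 20%)

L moves 71% from 70 toward 0: 70 − 49.7 = 20.3 → 20.
H and S are unchanged.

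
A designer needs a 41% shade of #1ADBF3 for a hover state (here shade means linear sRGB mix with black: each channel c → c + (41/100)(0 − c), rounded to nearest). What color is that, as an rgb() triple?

rgb(15, 129, 143)

#1ADBF3 is rgb(26, 219, 243).
Lerp each channel 41% toward 0:
  R: 26 − 10.66 = 15.34 → 15
  G: 219 − 89.79 = 129.21 → 129
  B: 243 + 0.41×(0−243) = 243 − 99.63 = 143.37 → 143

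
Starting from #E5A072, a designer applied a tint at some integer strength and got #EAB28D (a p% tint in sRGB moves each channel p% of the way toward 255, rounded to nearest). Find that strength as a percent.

#E5A072 is rgb(229, 160, 114); #EAB28D is rgb(234, 178, 141).
On the B channel (widest range): 141 ≈ 114 + (p/100)(255 − 114), so p ≈ 100×(141 − 114)/(255 − 114) = 2700/141 = 19.15.
p = 19 reproduces all three channels after rounding.

19%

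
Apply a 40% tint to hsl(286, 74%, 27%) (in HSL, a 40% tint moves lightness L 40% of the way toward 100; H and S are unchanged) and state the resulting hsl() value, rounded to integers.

L moves 40% from 27 toward 100: 27 + 29.2 = 56.2 → 56.
H and S are unchanged.

hsl(286, 74%, 56%)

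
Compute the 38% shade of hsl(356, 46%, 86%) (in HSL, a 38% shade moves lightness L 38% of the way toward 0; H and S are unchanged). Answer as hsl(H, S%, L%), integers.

hsl(356, 46%, 53%)

L moves 38% from 86 toward 0: 86 − 32.68 = 53.32 → 53.
H and S are unchanged.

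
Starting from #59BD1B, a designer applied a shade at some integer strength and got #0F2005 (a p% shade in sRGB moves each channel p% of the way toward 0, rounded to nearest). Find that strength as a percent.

#59BD1B is rgb(89, 189, 27); #0F2005 is rgb(15, 32, 5).
On the G channel (widest range): 32 ≈ 189 + (p/100)(0 − 189), so p ≈ 100×(32 − 189)/(0 − 189) = -15700/-189 = 83.07.
p = 83 reproduces all three channels after rounding.

83%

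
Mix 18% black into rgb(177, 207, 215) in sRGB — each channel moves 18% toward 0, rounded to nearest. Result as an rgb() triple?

rgb(145, 170, 176)

Per channel, c → c + 0.18(0 − c):
  R: 177 − 31.86 = 145.14 → 145
  G: 207 + 0.18×(0−207) = 207 − 37.26 = 169.74 → 170
  B: 215 − 38.7 = 176.3 → 176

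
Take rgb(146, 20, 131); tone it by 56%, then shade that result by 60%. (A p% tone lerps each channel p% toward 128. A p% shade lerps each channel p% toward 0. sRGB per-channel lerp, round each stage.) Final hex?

#362034

A 56% tone moves each channel 56% toward 128:
  R: 146 + 0.56×(128−146) = 146 − 10.08 = 135.92 → 136
  G: 20 + 0.56×(128−20) = 20 + 60.48 = 80.48 → 80
  B: 131 − 1.68 = 129.32 → 129
After the tone: rgb(136, 80, 129) = #885081.
A 60% shade moves each channel 60% toward 0:
  R: 136 + 0.6×(0−136) = 136 − 81.6 = 54.4 → 54
  G: 80 − 48 = 32 → 32
  B: 129 + 0.6×(0−129) = 129 − 77.4 = 51.6 → 52
rgb(54, 32, 52) = #362034.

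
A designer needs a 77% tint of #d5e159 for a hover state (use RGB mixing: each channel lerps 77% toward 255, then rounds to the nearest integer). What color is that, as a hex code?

#d5e159 is rgb(213, 225, 89).
Per channel, c → c + 0.77(255 − c):
  R: 213 + 0.77×(255−213) = 213 + 32.34 = 245.34 → 245
  G: 225 + 0.77×(255−225) = 225 + 23.1 = 248.1 → 248
  B: 89 + 0.77×(255−89) = 89 + 127.82 = 216.82 → 217
rgb(245, 248, 217) = #f5f8d9.

#f5f8d9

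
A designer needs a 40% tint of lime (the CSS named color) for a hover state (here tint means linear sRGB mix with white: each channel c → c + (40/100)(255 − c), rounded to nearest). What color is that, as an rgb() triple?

rgb(102, 255, 102)

CSS lime is rgb(0, 255, 0).
Per channel, c → c + 0.4(255 − c):
  R: 0 + 102 = 102 → 102
  G: 255 + 0 = 255 → 255
  B: 0 + 102 = 102 → 102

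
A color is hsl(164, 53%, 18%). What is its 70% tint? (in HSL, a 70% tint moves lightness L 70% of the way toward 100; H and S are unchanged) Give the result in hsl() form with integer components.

hsl(164, 53%, 75%)

L moves 70% from 18 toward 100: 18 + 57.4 = 75.4 → 75.
H and S are unchanged.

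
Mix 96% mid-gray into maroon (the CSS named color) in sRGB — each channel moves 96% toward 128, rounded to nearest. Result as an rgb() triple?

CSS maroon is rgb(128, 0, 0).
A 96% tone moves each channel 96% toward 128:
  R: 128 + 0.96×(128−128) = 128 + 0 = 128 → 128
  G: 0 + 122.88 = 122.88 → 123
  B: 0 + 0.96×(128−0) = 0 + 122.88 = 122.88 → 123

rgb(128, 123, 123)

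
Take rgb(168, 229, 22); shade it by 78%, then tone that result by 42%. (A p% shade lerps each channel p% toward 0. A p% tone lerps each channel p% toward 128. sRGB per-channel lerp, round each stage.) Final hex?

Per channel, c → c + 0.78(0 − c):
  R: 168 − 131.04 = 36.96 → 37
  G: 229 − 178.62 = 50.38 → 50
  B: 22 − 17.16 = 4.84 → 5
After the shade: rgb(37, 50, 5) = #253205.
A 42% tone moves each channel 42% toward 128:
  R: 37 + 0.42×(128−37) = 37 + 38.22 = 75.22 → 75
  G: 50 + 32.76 = 82.76 → 83
  B: 5 + 0.42×(128−5) = 5 + 51.66 = 56.66 → 57
rgb(75, 83, 57) = #4b5339.

#4b5339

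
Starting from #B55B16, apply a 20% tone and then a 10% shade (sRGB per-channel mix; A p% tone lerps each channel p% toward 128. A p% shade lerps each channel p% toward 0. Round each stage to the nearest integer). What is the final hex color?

#995827

#B55B16 is rgb(181, 91, 22).
A 20% tone moves each channel 20% toward 128:
  R: 181 + 0.2×(128−181) = 181 − 10.6 = 170.4 → 170
  G: 91 + 0.2×(128−91) = 91 + 7.4 = 98.4 → 98
  B: 22 + 0.2×(128−22) = 22 + 21.2 = 43.2 → 43
After the tone: rgb(170, 98, 43) = #AA622B.
Per channel, c → c + 0.1(0 − c):
  R: 170 − 17 = 153 → 153
  G: 98 + 0.1×(0−98) = 98 − 9.8 = 88.2 → 88
  B: 43 + 0.1×(0−43) = 43 − 4.3 = 38.7 → 39
rgb(153, 88, 39) = #995827.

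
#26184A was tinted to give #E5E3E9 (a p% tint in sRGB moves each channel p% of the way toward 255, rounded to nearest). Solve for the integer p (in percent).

88%

#26184A is rgb(38, 24, 74); #E5E3E9 is rgb(229, 227, 233).
On the G channel (widest range): 227 ≈ 24 + (p/100)(255 − 24), so p ≈ 100×(227 − 24)/(255 − 24) = 20300/231 = 87.88.
p = 88 reproduces all three channels after rounding.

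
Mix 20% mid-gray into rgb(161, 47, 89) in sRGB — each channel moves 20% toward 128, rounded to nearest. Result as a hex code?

Per channel, c → c + 0.2(128 − c):
  R: 161 − 6.6 = 154.4 → 154
  G: 47 + 16.2 = 63.2 → 63
  B: 89 + 0.2×(128−89) = 89 + 7.8 = 96.8 → 97
rgb(154, 63, 97) = #9A3F61.

#9A3F61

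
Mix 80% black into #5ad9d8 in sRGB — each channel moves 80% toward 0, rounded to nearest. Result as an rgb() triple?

#5ad9d8 is rgb(90, 217, 216).
Lerp each channel 80% toward 0:
  R: 90 − 72 = 18 → 18
  G: 217 − 173.6 = 43.4 → 43
  B: 216 + 0.8×(0−216) = 216 − 172.8 = 43.2 → 43

rgb(18, 43, 43)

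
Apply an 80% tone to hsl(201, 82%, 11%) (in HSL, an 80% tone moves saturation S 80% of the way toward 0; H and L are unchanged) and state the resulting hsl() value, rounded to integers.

S moves 80% from 82 toward 0: 82 − 65.6 = 16.4 → 16.
H and L are unchanged.

hsl(201, 16%, 11%)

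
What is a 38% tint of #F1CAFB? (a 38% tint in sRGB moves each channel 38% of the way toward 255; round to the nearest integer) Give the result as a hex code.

#F1CAFB is rgb(241, 202, 251).
Lerp each channel 38% toward 255:
  R: 241 + 5.32 = 246.32 → 246
  G: 202 + 0.38×(255−202) = 202 + 20.14 = 222.14 → 222
  B: 251 + 1.52 = 252.52 → 253
rgb(246, 222, 253) = #F6DEFD.

#F6DEFD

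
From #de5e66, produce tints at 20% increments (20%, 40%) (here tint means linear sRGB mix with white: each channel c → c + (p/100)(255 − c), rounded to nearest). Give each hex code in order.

#e57e85, #eb9ea3

#de5e66 is rgb(222, 94, 102).
20%: (222 + 6.6 = 228.6→229, 94 + 32.2 = 126.2→126, 102 + 30.6 = 132.6→133) → #e57e85
40%: (222 + 13.2 = 235.2→235, 94 + 64.4 = 158.4→158, 102 + 61.2 = 163.2→163) → #eb9ea3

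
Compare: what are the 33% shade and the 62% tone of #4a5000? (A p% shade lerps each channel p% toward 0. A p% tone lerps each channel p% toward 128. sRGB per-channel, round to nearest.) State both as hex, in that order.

#323600, #6b6e4f

#4a5000 is rgb(74, 80, 0).
33% shade:
  R: 74 + 0.33×(0−74) = 74 − 24.42 = 49.58 → 50
  G: 80 + 0.33×(0−80) = 80 − 26.4 = 53.6 → 54
  B: 0 + 0.33×(0−0) = 0 + 0 = 0 → 0
  → #323600
62% tone:
  R: 74 + 0.62×(128−74) = 74 + 33.48 = 107.48 → 107
  G: 80 + 0.62×(128−80) = 80 + 29.76 = 109.76 → 110
  B: 0 + 0.62×(128−0) = 0 + 79.36 = 79.36 → 79
  → #6b6e4f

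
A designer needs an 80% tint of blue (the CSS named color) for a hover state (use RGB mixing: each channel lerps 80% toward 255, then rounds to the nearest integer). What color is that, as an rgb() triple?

CSS blue is rgb(0, 0, 255).
Per channel, c → c + 0.8(255 − c):
  R: 0 + 0.8×(255−0) = 0 + 204 = 204 → 204
  G: 0 + 0.8×(255−0) = 0 + 204 = 204 → 204
  B: 255 + 0.8×(255−255) = 255 + 0 = 255 → 255

rgb(204, 204, 255)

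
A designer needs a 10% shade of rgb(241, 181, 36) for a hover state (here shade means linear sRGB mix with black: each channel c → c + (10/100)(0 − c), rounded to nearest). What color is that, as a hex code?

A 10% shade moves each channel 10% toward 0:
  R: 241 + 0.1×(0−241) = 241 − 24.1 = 216.9 → 217
  G: 181 − 18.1 = 162.9 → 163
  B: 36 + 0.1×(0−36) = 36 − 3.6 = 32.4 → 32
rgb(217, 163, 32) = #D9A320.

#D9A320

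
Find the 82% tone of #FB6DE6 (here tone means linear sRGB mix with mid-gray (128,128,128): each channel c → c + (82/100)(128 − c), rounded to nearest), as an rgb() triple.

rgb(150, 125, 146)

#FB6DE6 is rgb(251, 109, 230).
Per channel, c → c + 0.82(128 − c):
  R: 251 + 0.82×(128−251) = 251 − 100.86 = 150.14 → 150
  G: 109 + 0.82×(128−109) = 109 + 15.58 = 124.58 → 125
  B: 230 − 83.64 = 146.36 → 146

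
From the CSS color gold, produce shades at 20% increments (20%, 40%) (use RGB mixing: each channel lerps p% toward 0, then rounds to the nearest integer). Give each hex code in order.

CSS gold is rgb(255, 215, 0).
20%: (255 − 51 = 204→204, 215 − 43 = 172→172, 0→0) → #CCAC00
40%: (255 − 102 = 153→153, 215 − 86 = 129→129, 0→0) → #998100

#CCAC00, #998100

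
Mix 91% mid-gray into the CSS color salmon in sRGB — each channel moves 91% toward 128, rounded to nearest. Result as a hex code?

CSS salmon is rgb(250, 128, 114).
Lerp each channel 91% toward 128:
  R: 250 − 111.02 = 138.98 → 139
  G: 128 + 0 = 128 → 128
  B: 114 + 0.91×(128−114) = 114 + 12.74 = 126.74 → 127
rgb(139, 128, 127) = #8b807f.

#8b807f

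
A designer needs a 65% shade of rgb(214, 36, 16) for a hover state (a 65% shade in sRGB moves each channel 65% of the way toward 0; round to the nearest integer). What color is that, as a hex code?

#4b0d06

A 65% shade moves each channel 65% toward 0:
  R: 214 − 139.1 = 74.9 → 75
  G: 36 − 23.4 = 12.6 → 13
  B: 16 + 0.65×(0−16) = 16 − 10.4 = 5.6 → 6
rgb(75, 13, 6) = #4b0d06.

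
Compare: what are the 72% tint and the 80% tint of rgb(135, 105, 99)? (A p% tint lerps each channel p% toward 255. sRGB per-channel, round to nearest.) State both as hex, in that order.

#DDD5D3, #E7E1E0

72% tint:
  R: 135 + 0.72×(255−135) = 135 + 86.4 = 221.4 → 221
  G: 105 + 0.72×(255−105) = 105 + 108 = 213 → 213
  B: 99 + 112.32 = 211.32 → 211
  → #DDD5D3
80% tint:
  R: 135 + 0.8×(255−135) = 135 + 96 = 231 → 231
  G: 105 + 0.8×(255−105) = 105 + 120 = 225 → 225
  B: 99 + 124.8 = 223.8 → 224
  → #E7E1E0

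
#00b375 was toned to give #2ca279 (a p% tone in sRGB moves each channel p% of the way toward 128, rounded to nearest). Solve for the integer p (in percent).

34%

#00b375 is rgb(0, 179, 117); #2ca279 is rgb(44, 162, 121).
On the R channel (widest range): 44 ≈ 0 + (p/100)(128 − 0), so p ≈ 100×(44 − 0)/(128 − 0) = 4400/128 = 34.38.
p = 34 reproduces all three channels after rounding.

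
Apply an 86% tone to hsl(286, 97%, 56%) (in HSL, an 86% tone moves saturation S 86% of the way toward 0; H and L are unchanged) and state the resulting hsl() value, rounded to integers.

hsl(286, 14%, 56%)

S moves 86% from 97 toward 0: 97 − 83.42 = 13.58 → 14.
H and L are unchanged.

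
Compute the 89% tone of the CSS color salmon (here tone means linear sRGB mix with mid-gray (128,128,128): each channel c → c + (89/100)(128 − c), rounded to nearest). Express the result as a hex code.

CSS salmon is rgb(250, 128, 114).
Per channel, c → c + 0.89(128 − c):
  R: 250 + 0.89×(128−250) = 250 − 108.58 = 141.42 → 141
  G: 128 + 0.89×(128−128) = 128 + 0 = 128 → 128
  B: 114 + 0.89×(128−114) = 114 + 12.46 = 126.46 → 126
rgb(141, 128, 126) = #8d807e.

#8d807e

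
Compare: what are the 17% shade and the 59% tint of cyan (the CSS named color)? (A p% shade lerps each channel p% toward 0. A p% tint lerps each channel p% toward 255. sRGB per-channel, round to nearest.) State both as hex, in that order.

CSS cyan is rgb(0, 255, 255).
17% shade:
  R: 0 + 0 = 0 → 0
  G: 255 + 0.17×(0−255) = 255 − 43.35 = 211.65 → 212
  B: 255 − 43.35 = 211.65 → 212
  → #00D4D4
59% tint:
  R: 0 + 0.59×(255−0) = 0 + 150.45 = 150.45 → 150
  G: 255 + 0 = 255 → 255
  B: 255 + 0.59×(255−255) = 255 + 0 = 255 → 255
  → #96FFFF

#00D4D4, #96FFFF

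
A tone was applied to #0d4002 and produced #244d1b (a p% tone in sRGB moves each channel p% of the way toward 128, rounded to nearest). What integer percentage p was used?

20%

#0d4002 is rgb(13, 64, 2); #244d1b is rgb(36, 77, 27).
On the B channel (widest range): 27 ≈ 2 + (p/100)(128 − 2), so p ≈ 100×(27 − 2)/(128 − 2) = 2500/126 = 19.84.
p = 20 reproduces all three channels after rounding.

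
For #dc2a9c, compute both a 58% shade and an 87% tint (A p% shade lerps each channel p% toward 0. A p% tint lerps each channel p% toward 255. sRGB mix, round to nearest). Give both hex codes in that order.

#dc2a9c is rgb(220, 42, 156).
58% shade:
  R: 220 + 0.58×(0−220) = 220 − 127.6 = 92.4 → 92
  G: 42 + 0.58×(0−42) = 42 − 24.36 = 17.64 → 18
  B: 156 + 0.58×(0−156) = 156 − 90.48 = 65.52 → 66
  → #5c1242
87% tint:
  R: 220 + 30.45 = 250.45 → 250
  G: 42 + 185.31 = 227.31 → 227
  B: 156 + 86.13 = 242.13 → 242
  → #fae3f2

#5c1242, #fae3f2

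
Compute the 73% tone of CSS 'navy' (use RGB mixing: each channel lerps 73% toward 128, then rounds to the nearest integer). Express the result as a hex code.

#5D5D80

CSS navy is rgb(0, 0, 128).
Per channel, c → c + 0.73(128 − c):
  R: 0 + 93.44 = 93.44 → 93
  G: 0 + 93.44 = 93.44 → 93
  B: 128 + 0.73×(128−128) = 128 + 0 = 128 → 128
rgb(93, 93, 128) = #5D5D80.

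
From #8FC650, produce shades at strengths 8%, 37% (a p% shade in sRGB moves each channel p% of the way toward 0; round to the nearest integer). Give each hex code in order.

#8FC650 is rgb(143, 198, 80).
8%: (143 − 11.44 = 131.56→132, 198 − 15.84 = 182.16→182, 80 − 6.4 = 73.6→74) → #84B64A
37%: (143 − 52.91 = 90.09→90, 198 − 73.26 = 124.74→125, 80 − 29.6 = 50.4→50) → #5A7D32

#84B64A, #5A7D32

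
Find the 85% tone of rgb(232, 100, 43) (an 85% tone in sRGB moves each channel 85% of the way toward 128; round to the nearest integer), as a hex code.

An 85% tone moves each channel 85% toward 128:
  R: 232 + 0.85×(128−232) = 232 − 88.4 = 143.6 → 144
  G: 100 + 23.8 = 123.8 → 124
  B: 43 + 0.85×(128−43) = 43 + 72.25 = 115.25 → 115
rgb(144, 124, 115) = #907c73.

#907c73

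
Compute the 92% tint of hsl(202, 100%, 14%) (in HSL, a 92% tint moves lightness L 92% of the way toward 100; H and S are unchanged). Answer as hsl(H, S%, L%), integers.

L moves 92% from 14 toward 100: 14 + 79.12 = 93.12 → 93.
H and S are unchanged.

hsl(202, 100%, 93%)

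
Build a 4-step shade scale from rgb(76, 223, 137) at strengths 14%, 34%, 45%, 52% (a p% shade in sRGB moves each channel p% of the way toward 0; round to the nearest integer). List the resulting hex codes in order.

#41C076, #32935A, #2A7B4B, #246B42

14%: (76 − 10.64 = 65.36→65, 223 − 31.22 = 191.78→192, 137 − 19.18 = 117.82→118) → #41C076
34%: (76 − 25.84 = 50.16→50, 223 − 75.82 = 147.18→147, 137 − 46.58 = 90.42→90) → #32935A
45%: (76 − 34.2 = 41.8→42, 223 − 100.35 = 122.65→123, 137 − 61.65 = 75.35→75) → #2A7B4B
52%: (76 − 39.52 = 36.48→36, 223 − 115.96 = 107.04→107, 137 − 71.24 = 65.76→66) → #246B42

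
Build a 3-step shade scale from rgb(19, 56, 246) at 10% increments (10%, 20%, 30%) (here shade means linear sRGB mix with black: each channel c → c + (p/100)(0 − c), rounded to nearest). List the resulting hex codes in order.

10%: (19 − 1.9 = 17.1→17, 56 − 5.6 = 50.4→50, 246 − 24.6 = 221.4→221) → #1132DD
20%: (19 − 3.8 = 15.2→15, 56 − 11.2 = 44.8→45, 246 − 49.2 = 196.8→197) → #0F2DC5
30%: (19 − 5.7 = 13.3→13, 56 − 16.8 = 39.2→39, 246 − 73.8 = 172.2→172) → #0D27AC

#1132DD, #0F2DC5, #0D27AC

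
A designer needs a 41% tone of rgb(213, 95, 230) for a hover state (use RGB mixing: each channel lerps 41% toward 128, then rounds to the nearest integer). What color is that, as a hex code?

#B26DBC

Per channel, c → c + 0.41(128 − c):
  R: 213 + 0.41×(128−213) = 213 − 34.85 = 178.15 → 178
  G: 95 + 0.41×(128−95) = 95 + 13.53 = 108.53 → 109
  B: 230 − 41.82 = 188.18 → 188
rgb(178, 109, 188) = #B26DBC.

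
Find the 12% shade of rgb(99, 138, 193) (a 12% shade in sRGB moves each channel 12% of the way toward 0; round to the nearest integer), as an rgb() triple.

rgb(87, 121, 170)

Lerp each channel 12% toward 0:
  R: 99 − 11.88 = 87.12 → 87
  G: 138 + 0.12×(0−138) = 138 − 16.56 = 121.44 → 121
  B: 193 + 0.12×(0−193) = 193 − 23.16 = 169.84 → 170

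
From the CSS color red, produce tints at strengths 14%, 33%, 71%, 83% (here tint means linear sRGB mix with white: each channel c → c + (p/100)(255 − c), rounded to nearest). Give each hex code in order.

#FF2424, #FF5454, #FFB5B5, #FFD4D4

CSS red is rgb(255, 0, 0).
14%: (255→255, 0 + 35.7 = 35.7→36, 0 + 35.7 = 35.7→36) → #FF2424
33%: (255→255, 0 + 84.15 = 84.15→84, 0 + 84.15 = 84.15→84) → #FF5454
71%: (255→255, 0 + 181.05 = 181.05→181, 0 + 181.05 = 181.05→181) → #FFB5B5
83%: (255→255, 0 + 211.65 = 211.65→212, 0 + 211.65 = 211.65→212) → #FFD4D4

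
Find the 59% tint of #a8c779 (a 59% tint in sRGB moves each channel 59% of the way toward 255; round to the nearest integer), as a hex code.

#dbe8c8

#a8c779 is rgb(168, 199, 121).
Per channel, c → c + 0.59(255 − c):
  R: 168 + 0.59×(255−168) = 168 + 51.33 = 219.33 → 219
  G: 199 + 0.59×(255−199) = 199 + 33.04 = 232.04 → 232
  B: 121 + 79.06 = 200.06 → 200
rgb(219, 232, 200) = #dbe8c8.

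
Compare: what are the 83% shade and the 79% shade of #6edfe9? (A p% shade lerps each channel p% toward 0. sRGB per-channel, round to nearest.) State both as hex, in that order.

#6edfe9 is rgb(110, 223, 233).
83% shade:
  R: 110 + 0.83×(0−110) = 110 − 91.3 = 18.7 → 19
  G: 223 − 185.09 = 37.91 → 38
  B: 233 − 193.39 = 39.61 → 40
  → #132628
79% shade:
  R: 110 + 0.79×(0−110) = 110 − 86.9 = 23.1 → 23
  G: 223 − 176.17 = 46.83 → 47
  B: 233 − 184.07 = 48.93 → 49
  → #172f31

#132628, #172f31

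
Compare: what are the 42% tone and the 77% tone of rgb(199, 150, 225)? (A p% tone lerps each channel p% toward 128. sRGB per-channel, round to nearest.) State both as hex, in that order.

#a98db8, #908596

42% tone:
  R: 199 + 0.42×(128−199) = 199 − 29.82 = 169.18 → 169
  G: 150 + 0.42×(128−150) = 150 − 9.24 = 140.76 → 141
  B: 225 − 40.74 = 184.26 → 184
  → #a98db8
77% tone:
  R: 199 + 0.77×(128−199) = 199 − 54.67 = 144.33 → 144
  G: 150 + 0.77×(128−150) = 150 − 16.94 = 133.06 → 133
  B: 225 + 0.77×(128−225) = 225 − 74.69 = 150.31 → 150
  → #908596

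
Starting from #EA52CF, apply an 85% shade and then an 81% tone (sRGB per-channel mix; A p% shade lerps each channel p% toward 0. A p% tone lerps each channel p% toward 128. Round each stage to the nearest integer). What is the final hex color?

#EA52CF is rgb(234, 82, 207).
Per channel, c → c + 0.85(0 − c):
  R: 234 + 0.85×(0−234) = 234 − 198.9 = 35.1 → 35
  G: 82 + 0.85×(0−82) = 82 − 69.7 = 12.3 → 12
  B: 207 + 0.85×(0−207) = 207 − 175.95 = 31.05 → 31
After the shade: rgb(35, 12, 31) = #230C1F.
Per channel, c → c + 0.81(128 − c):
  R: 35 + 75.33 = 110.33 → 110
  G: 12 + 93.96 = 105.96 → 106
  B: 31 + 0.81×(128−31) = 31 + 78.57 = 109.57 → 110
rgb(110, 106, 110) = #6E6A6E.

#6E6A6E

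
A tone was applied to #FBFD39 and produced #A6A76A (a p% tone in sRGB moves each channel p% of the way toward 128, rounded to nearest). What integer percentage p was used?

#FBFD39 is rgb(251, 253, 57); #A6A76A is rgb(166, 167, 106).
On the G channel (widest range): 167 ≈ 253 + (p/100)(128 − 253), so p ≈ 100×(167 − 253)/(128 − 253) = -8600/-125 = 68.80.
p = 69 reproduces all three channels after rounding.

69%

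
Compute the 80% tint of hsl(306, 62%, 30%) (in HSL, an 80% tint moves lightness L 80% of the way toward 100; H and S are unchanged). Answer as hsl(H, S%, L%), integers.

L moves 80% from 30 toward 100: 30 + 56 = 86 → 86.
H and S are unchanged.

hsl(306, 62%, 86%)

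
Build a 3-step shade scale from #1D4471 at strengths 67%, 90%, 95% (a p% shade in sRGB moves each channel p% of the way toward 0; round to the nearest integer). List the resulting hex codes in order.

#1D4471 is rgb(29, 68, 113).
67%: (29 − 19.43 = 9.57→10, 68 − 45.56 = 22.44→22, 113 − 75.71 = 37.29→37) → #0A1625
90%: (29 − 26.1 = 2.9→3, 68 − 61.2 = 6.8→7, 113 − 101.7 = 11.3→11) → #03070B
95%: (29 − 27.55 = 1.45→1, 68 − 64.6 = 3.4→3, 113 − 107.35 = 5.65→6) → #010306

#0A1625, #03070B, #010306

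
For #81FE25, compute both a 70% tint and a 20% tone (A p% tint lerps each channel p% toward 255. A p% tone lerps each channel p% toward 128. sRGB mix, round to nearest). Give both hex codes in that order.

#D9FFBE, #81E537

#81FE25 is rgb(129, 254, 37).
70% tint:
  R: 129 + 0.7×(255−129) = 129 + 88.2 = 217.2 → 217
  G: 254 + 0.7×(255−254) = 254 + 0.7 = 254.7 → 255
  B: 37 + 0.7×(255−37) = 37 + 152.6 = 189.6 → 190
  → #D9FFBE
20% tone:
  R: 129 + 0.2×(128−129) = 129 − 0.2 = 128.8 → 129
  G: 254 + 0.2×(128−254) = 254 − 25.2 = 228.8 → 229
  B: 37 + 0.2×(128−37) = 37 + 18.2 = 55.2 → 55
  → #81E537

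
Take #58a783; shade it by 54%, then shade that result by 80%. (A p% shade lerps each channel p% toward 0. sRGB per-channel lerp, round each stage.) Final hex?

#58a783 is rgb(88, 167, 131).
Per channel, c → c + 0.54(0 − c):
  R: 88 + 0.54×(0−88) = 88 − 47.52 = 40.48 → 40
  G: 167 + 0.54×(0−167) = 167 − 90.18 = 76.82 → 77
  B: 131 + 0.54×(0−131) = 131 − 70.74 = 60.26 → 60
After the shade: rgb(40, 77, 60) = #284d3c.
Lerp each channel 80% toward 0:
  R: 40 + 0.8×(0−40) = 40 − 32 = 8 → 8
  G: 77 + 0.8×(0−77) = 77 − 61.6 = 15.4 → 15
  B: 60 + 0.8×(0−60) = 60 − 48 = 12 → 12
rgb(8, 15, 12) = #080f0c.

#080f0c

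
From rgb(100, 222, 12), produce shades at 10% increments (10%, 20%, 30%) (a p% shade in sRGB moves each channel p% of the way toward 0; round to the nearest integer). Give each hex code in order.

10%: (100 − 10 = 90→90, 222 − 22.2 = 199.8→200, 12 − 1.2 = 10.8→11) → #5ac80b
20%: (100 − 20 = 80→80, 222 − 44.4 = 177.6→178, 12 − 2.4 = 9.6→10) → #50b20a
30%: (100 − 30 = 70→70, 222 − 66.6 = 155.4→155, 12 − 3.6 = 8.4→8) → #469b08

#5ac80b, #50b20a, #469b08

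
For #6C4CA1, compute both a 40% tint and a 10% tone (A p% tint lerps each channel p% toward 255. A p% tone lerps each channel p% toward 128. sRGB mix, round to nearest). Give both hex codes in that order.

#A794C7, #6E519E

#6C4CA1 is rgb(108, 76, 161).
40% tint:
  R: 108 + 0.4×(255−108) = 108 + 58.8 = 166.8 → 167
  G: 76 + 71.6 = 147.6 → 148
  B: 161 + 0.4×(255−161) = 161 + 37.6 = 198.6 → 199
  → #A794C7
10% tone:
  R: 108 + 0.1×(128−108) = 108 + 2 = 110 → 110
  G: 76 + 0.1×(128−76) = 76 + 5.2 = 81.2 → 81
  B: 161 − 3.3 = 157.7 → 158
  → #6E519E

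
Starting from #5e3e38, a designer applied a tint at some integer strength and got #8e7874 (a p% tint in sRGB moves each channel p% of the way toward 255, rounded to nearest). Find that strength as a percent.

#5e3e38 is rgb(94, 62, 56); #8e7874 is rgb(142, 120, 116).
On the B channel (widest range): 116 ≈ 56 + (p/100)(255 − 56), so p ≈ 100×(116 − 56)/(255 − 56) = 6000/199 = 30.15.
p = 30 reproduces all three channels after rounding.

30%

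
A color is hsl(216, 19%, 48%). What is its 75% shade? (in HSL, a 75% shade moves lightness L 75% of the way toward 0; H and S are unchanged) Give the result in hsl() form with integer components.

hsl(216, 19%, 12%)

L moves 75% from 48 toward 0: 48 − 36 = 12 → 12.
H and S are unchanged.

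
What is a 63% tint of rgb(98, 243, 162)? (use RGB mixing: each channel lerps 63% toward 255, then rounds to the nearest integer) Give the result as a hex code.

Lerp each channel 63% toward 255:
  R: 98 + 98.91 = 196.91 → 197
  G: 243 + 0.63×(255−243) = 243 + 7.56 = 250.56 → 251
  B: 162 + 58.59 = 220.59 → 221
rgb(197, 251, 221) = #C5FBDD.

#C5FBDD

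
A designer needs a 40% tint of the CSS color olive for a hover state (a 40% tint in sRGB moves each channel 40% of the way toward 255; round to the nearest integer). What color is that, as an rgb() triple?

CSS olive is rgb(128, 128, 0).
A 40% tint moves each channel 40% toward 255:
  R: 128 + 0.4×(255−128) = 128 + 50.8 = 178.8 → 179
  G: 128 + 0.4×(255−128) = 128 + 50.8 = 178.8 → 179
  B: 0 + 0.4×(255−0) = 0 + 102 = 102 → 102

rgb(179, 179, 102)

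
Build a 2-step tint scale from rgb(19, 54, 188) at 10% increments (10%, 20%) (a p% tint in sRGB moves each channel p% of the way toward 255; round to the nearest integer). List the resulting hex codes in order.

#2b4ac3, #425ec9

10%: (19 + 23.6 = 42.6→43, 54 + 20.1 = 74.1→74, 188 + 6.7 = 194.7→195) → #2b4ac3
20%: (19 + 47.2 = 66.2→66, 54 + 40.2 = 94.2→94, 188 + 13.4 = 201.4→201) → #425ec9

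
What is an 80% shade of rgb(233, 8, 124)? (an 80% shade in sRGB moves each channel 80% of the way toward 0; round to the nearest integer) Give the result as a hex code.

#2F0219

Per channel, c → c + 0.8(0 − c):
  R: 233 − 186.4 = 46.6 → 47
  G: 8 − 6.4 = 1.6 → 2
  B: 124 − 99.2 = 24.8 → 25
rgb(47, 2, 25) = #2F0219.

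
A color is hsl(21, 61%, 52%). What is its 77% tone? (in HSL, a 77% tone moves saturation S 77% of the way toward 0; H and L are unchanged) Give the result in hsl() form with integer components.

S moves 77% from 61 toward 0: 61 − 46.97 = 14.03 → 14.
H and L are unchanged.

hsl(21, 14%, 52%)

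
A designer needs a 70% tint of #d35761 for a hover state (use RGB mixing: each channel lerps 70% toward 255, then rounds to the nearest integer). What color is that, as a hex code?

#d35761 is rgb(211, 87, 97).
Per channel, c → c + 0.7(255 − c):
  R: 211 + 0.7×(255−211) = 211 + 30.8 = 241.8 → 242
  G: 87 + 117.6 = 204.6 → 205
  B: 97 + 110.6 = 207.6 → 208
rgb(242, 205, 208) = #f2cdd0.

#f2cdd0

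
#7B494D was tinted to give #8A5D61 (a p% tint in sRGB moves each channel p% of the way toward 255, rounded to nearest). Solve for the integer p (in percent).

#7B494D is rgb(123, 73, 77); #8A5D61 is rgb(138, 93, 97).
On the G channel (widest range): 93 ≈ 73 + (p/100)(255 − 73), so p ≈ 100×(93 − 73)/(255 − 73) = 2000/182 = 10.99.
p = 11 reproduces all three channels after rounding.

11%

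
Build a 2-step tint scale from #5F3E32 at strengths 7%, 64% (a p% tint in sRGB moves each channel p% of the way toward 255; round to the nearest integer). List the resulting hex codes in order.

#5F3E32 is rgb(95, 62, 50).
7%: (95 + 11.2 = 106.2→106, 62 + 13.51 = 75.51→76, 50 + 14.35 = 64.35→64) → #6A4C40
64%: (95 + 102.4 = 197.4→197, 62 + 123.52 = 185.52→186, 50 + 131.2 = 181.2→181) → #C5BAB5

#6A4C40, #C5BAB5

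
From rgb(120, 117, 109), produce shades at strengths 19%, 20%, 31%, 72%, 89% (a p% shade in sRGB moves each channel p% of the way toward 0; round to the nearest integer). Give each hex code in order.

19%: (120 − 22.8 = 97.2→97, 117 − 22.23 = 94.77→95, 109 − 20.71 = 88.29→88) → #615F58
20%: (120 − 24 = 96→96, 117 − 23.4 = 93.6→94, 109 − 21.8 = 87.2→87) → #605E57
31%: (120 − 37.2 = 82.8→83, 117 − 36.27 = 80.73→81, 109 − 33.79 = 75.21→75) → #53514B
72%: (120 − 86.4 = 33.6→34, 117 − 84.24 = 32.76→33, 109 − 78.48 = 30.52→31) → #22211F
89%: (120 − 106.8 = 13.2→13, 117 − 104.13 = 12.87→13, 109 − 97.01 = 11.99→12) → #0D0D0C

#615F58, #605E57, #53514B, #22211F, #0D0D0C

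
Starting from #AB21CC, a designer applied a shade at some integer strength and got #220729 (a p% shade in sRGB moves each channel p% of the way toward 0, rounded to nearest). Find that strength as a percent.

80%

#AB21CC is rgb(171, 33, 204); #220729 is rgb(34, 7, 41).
On the B channel (widest range): 41 ≈ 204 + (p/100)(0 − 204), so p ≈ 100×(41 − 204)/(0 − 204) = -16300/-204 = 79.90.
p = 80 reproduces all three channels after rounding.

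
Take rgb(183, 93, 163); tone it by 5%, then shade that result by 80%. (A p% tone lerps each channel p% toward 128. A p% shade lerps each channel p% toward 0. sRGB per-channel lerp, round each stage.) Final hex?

#241320

Per channel, c → c + 0.05(128 − c):
  R: 183 + 0.05×(128−183) = 183 − 2.75 = 180.25 → 180
  G: 93 + 1.75 = 94.75 → 95
  B: 163 + 0.05×(128−163) = 163 − 1.75 = 161.25 → 161
After the tone: rgb(180, 95, 161) = #B45FA1.
An 80% shade moves each channel 80% toward 0:
  R: 180 − 144 = 36 → 36
  G: 95 − 76 = 19 → 19
  B: 161 + 0.8×(0−161) = 161 − 128.8 = 32.2 → 32
rgb(36, 19, 32) = #241320.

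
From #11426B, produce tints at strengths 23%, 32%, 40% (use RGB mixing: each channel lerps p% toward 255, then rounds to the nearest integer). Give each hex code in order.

#486D8D, #5D7E9A, #708EA6

#11426B is rgb(17, 66, 107).
23%: (17 + 54.74 = 71.74→72, 66 + 43.47 = 109.47→109, 107 + 34.04 = 141.04→141) → #486D8D
32%: (17 + 76.16 = 93.16→93, 66 + 60.48 = 126.48→126, 107 + 47.36 = 154.36→154) → #5D7E9A
40%: (17 + 95.2 = 112.2→112, 66 + 75.6 = 141.6→142, 107 + 59.2 = 166.2→166) → #708EA6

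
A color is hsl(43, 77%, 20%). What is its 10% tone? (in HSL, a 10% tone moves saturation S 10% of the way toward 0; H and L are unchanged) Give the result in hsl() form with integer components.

S moves 10% from 77 toward 0: 77 − 7.7 = 69.3 → 69.
H and L are unchanged.

hsl(43, 69%, 20%)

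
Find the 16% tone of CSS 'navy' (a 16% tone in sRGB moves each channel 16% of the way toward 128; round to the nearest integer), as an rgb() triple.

CSS navy is rgb(0, 0, 128).
Per channel, c → c + 0.16(128 − c):
  R: 0 + 0.16×(128−0) = 0 + 20.48 = 20.48 → 20
  G: 0 + 20.48 = 20.48 → 20
  B: 128 + 0 = 128 → 128

rgb(20, 20, 128)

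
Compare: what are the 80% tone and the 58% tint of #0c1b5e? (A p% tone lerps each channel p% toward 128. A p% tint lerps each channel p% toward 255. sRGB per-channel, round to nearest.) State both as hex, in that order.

#0c1b5e is rgb(12, 27, 94).
80% tone:
  R: 12 + 92.8 = 104.8 → 105
  G: 27 + 80.8 = 107.8 → 108
  B: 94 + 0.8×(128−94) = 94 + 27.2 = 121.2 → 121
  → #696c79
58% tint:
  R: 12 + 140.94 = 152.94 → 153
  G: 27 + 132.24 = 159.24 → 159
  B: 94 + 93.38 = 187.38 → 187
  → #999fbb

#696c79, #999fbb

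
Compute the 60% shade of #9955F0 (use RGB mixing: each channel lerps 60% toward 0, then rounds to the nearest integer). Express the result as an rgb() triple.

#9955F0 is rgb(153, 85, 240).
A 60% shade moves each channel 60% toward 0:
  R: 153 − 91.8 = 61.2 → 61
  G: 85 + 0.6×(0−85) = 85 − 51 = 34 → 34
  B: 240 − 144 = 96 → 96

rgb(61, 34, 96)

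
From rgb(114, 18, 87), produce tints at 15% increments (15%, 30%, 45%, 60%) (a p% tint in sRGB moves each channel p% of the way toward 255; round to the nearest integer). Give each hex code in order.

15%: (114 + 21.15 = 135.15→135, 18 + 35.55 = 53.55→54, 87 + 25.2 = 112.2→112) → #873670
30%: (114 + 42.3 = 156.3→156, 18 + 71.1 = 89.1→89, 87 + 50.4 = 137.4→137) → #9c5989
45%: (114 + 63.45 = 177.45→177, 18 + 106.65 = 124.65→125, 87 + 75.6 = 162.6→163) → #b17da3
60%: (114 + 84.6 = 198.6→199, 18 + 142.2 = 160.2→160, 87 + 100.8 = 187.8→188) → #c7a0bc

#873670, #9c5989, #b17da3, #c7a0bc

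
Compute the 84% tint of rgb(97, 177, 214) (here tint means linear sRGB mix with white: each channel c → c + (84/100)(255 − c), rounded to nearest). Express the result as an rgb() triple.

Per channel, c → c + 0.84(255 − c):
  R: 97 + 132.72 = 229.72 → 230
  G: 177 + 0.84×(255−177) = 177 + 65.52 = 242.52 → 243
  B: 214 + 0.84×(255−214) = 214 + 34.44 = 248.44 → 248

rgb(230, 243, 248)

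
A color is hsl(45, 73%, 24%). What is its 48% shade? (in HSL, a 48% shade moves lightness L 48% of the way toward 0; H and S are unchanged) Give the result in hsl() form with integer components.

hsl(45, 73%, 12%)

L moves 48% from 24 toward 0: 24 − 11.52 = 12.48 → 12.
H and S are unchanged.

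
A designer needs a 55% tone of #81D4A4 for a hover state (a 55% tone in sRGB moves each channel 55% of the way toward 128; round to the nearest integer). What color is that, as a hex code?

#81D4A4 is rgb(129, 212, 164).
Lerp each channel 55% toward 128:
  R: 129 + 0.55×(128−129) = 129 − 0.55 = 128.45 → 128
  G: 212 + 0.55×(128−212) = 212 − 46.2 = 165.8 → 166
  B: 164 + 0.55×(128−164) = 164 − 19.8 = 144.2 → 144
rgb(128, 166, 144) = #80A690.

#80A690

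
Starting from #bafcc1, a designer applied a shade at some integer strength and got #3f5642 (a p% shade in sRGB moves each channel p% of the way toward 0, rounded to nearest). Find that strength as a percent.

66%

#bafcc1 is rgb(186, 252, 193); #3f5642 is rgb(63, 86, 66).
On the G channel (widest range): 86 ≈ 252 + (p/100)(0 − 252), so p ≈ 100×(86 − 252)/(0 − 252) = -16600/-252 = 65.87.
p = 66 reproduces all three channels after rounding.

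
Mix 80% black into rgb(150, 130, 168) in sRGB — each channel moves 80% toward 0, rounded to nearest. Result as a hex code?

#1E1A22

An 80% shade moves each channel 80% toward 0:
  R: 150 − 120 = 30 → 30
  G: 130 + 0.8×(0−130) = 130 − 104 = 26 → 26
  B: 168 + 0.8×(0−168) = 168 − 134.4 = 33.6 → 34
rgb(30, 26, 34) = #1E1A22.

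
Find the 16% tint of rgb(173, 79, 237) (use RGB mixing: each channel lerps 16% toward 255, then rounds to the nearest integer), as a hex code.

#ba6bf0

A 16% tint moves each channel 16% toward 255:
  R: 173 + 13.12 = 186.12 → 186
  G: 79 + 28.16 = 107.16 → 107
  B: 237 + 0.16×(255−237) = 237 + 2.88 = 239.88 → 240
rgb(186, 107, 240) = #ba6bf0.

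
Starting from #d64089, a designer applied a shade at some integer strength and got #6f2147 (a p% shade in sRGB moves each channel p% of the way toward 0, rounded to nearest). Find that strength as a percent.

48%

#d64089 is rgb(214, 64, 137); #6f2147 is rgb(111, 33, 71).
On the R channel (widest range): 111 ≈ 214 + (p/100)(0 − 214), so p ≈ 100×(111 − 214)/(0 − 214) = -10300/-214 = 48.13.
p = 48 reproduces all three channels after rounding.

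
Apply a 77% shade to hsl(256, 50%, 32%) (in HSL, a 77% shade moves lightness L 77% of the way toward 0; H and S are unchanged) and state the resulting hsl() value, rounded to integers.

hsl(256, 50%, 7%)

L moves 77% from 32 toward 0: 32 − 24.64 = 7.36 → 7.
H and S are unchanged.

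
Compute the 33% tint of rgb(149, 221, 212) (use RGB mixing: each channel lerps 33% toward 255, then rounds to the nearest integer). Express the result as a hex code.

Lerp each channel 33% toward 255:
  R: 149 + 0.33×(255−149) = 149 + 34.98 = 183.98 → 184
  G: 221 + 11.22 = 232.22 → 232
  B: 212 + 0.33×(255−212) = 212 + 14.19 = 226.19 → 226
rgb(184, 232, 226) = #b8e8e2.

#b8e8e2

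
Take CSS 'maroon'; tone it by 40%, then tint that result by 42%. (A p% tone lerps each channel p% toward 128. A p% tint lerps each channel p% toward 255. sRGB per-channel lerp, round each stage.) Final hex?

CSS maroon is rgb(128, 0, 0).
Lerp each channel 40% toward 128:
  R: 128 + 0.4×(128−128) = 128 + 0 = 128 → 128
  G: 0 + 0.4×(128−0) = 0 + 51.2 = 51.2 → 51
  B: 0 + 51.2 = 51.2 → 51
After the tone: rgb(128, 51, 51) = #803333.
A 42% tint moves each channel 42% toward 255:
  R: 128 + 53.34 = 181.34 → 181
  G: 51 + 0.42×(255−51) = 51 + 85.68 = 136.68 → 137
  B: 51 + 85.68 = 136.68 → 137
rgb(181, 137, 137) = #b58989.

#b58989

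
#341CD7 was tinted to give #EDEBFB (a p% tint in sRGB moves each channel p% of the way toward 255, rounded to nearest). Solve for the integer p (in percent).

91%

#341CD7 is rgb(52, 28, 215); #EDEBFB is rgb(237, 235, 251).
On the G channel (widest range): 235 ≈ 28 + (p/100)(255 − 28), so p ≈ 100×(235 − 28)/(255 − 28) = 20700/227 = 91.19.
p = 91 reproduces all three channels after rounding.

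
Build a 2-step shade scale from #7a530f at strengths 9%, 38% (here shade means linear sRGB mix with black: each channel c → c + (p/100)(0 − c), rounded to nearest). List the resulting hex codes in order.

#6f4c0e, #4c3309

#7a530f is rgb(122, 83, 15).
9%: (122 − 10.98 = 111.02→111, 83 − 7.47 = 75.53→76, 15 − 1.35 = 13.65→14) → #6f4c0e
38%: (122 − 46.36 = 75.64→76, 83 − 31.54 = 51.46→51, 15 − 5.7 = 9.3→9) → #4c3309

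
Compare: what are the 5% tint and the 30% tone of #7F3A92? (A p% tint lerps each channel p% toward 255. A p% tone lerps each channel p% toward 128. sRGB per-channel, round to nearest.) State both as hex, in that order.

#854497, #7F4F8D

#7F3A92 is rgb(127, 58, 146).
5% tint:
  R: 127 + 0.05×(255−127) = 127 + 6.4 = 133.4 → 133
  G: 58 + 9.85 = 67.85 → 68
  B: 146 + 0.05×(255−146) = 146 + 5.45 = 151.45 → 151
  → #854497
30% tone:
  R: 127 + 0.3×(128−127) = 127 + 0.3 = 127.3 → 127
  G: 58 + 0.3×(128−58) = 58 + 21 = 79 → 79
  B: 146 + 0.3×(128−146) = 146 − 5.4 = 140.6 → 141
  → #7F4F8D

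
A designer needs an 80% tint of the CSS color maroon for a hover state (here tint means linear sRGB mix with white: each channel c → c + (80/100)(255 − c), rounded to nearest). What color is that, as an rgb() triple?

CSS maroon is rgb(128, 0, 0).
An 80% tint moves each channel 80% toward 255:
  R: 128 + 0.8×(255−128) = 128 + 101.6 = 229.6 → 230
  G: 0 + 204 = 204 → 204
  B: 0 + 0.8×(255−0) = 0 + 204 = 204 → 204

rgb(230, 204, 204)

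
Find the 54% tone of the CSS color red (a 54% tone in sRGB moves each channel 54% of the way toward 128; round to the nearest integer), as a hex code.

#ba4545

CSS red is rgb(255, 0, 0).
Per channel, c → c + 0.54(128 − c):
  R: 255 − 68.58 = 186.42 → 186
  G: 0 + 0.54×(128−0) = 0 + 69.12 = 69.12 → 69
  B: 0 + 0.54×(128−0) = 0 + 69.12 = 69.12 → 69
rgb(186, 69, 69) = #ba4545.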